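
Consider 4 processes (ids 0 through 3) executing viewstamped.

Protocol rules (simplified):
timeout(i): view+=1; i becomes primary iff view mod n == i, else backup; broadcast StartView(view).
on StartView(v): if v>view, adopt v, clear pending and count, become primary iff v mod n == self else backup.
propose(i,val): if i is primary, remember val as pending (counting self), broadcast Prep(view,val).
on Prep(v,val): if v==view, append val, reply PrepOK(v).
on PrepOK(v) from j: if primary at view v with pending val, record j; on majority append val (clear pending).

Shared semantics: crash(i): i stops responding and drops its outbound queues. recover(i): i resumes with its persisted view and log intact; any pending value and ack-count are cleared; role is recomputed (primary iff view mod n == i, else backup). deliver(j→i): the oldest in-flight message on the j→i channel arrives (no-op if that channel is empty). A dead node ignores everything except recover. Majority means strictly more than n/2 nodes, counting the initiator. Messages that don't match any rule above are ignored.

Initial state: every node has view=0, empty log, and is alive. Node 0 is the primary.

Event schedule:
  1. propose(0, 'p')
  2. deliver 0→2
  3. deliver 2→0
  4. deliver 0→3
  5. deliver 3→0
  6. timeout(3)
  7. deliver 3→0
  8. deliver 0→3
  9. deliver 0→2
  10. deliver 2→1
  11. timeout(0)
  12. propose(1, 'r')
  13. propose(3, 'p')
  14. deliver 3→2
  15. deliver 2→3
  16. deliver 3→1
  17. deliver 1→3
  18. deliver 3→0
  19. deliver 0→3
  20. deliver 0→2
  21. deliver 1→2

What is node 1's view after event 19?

step 1 propose(0,'p'): —
step 2 deliver 0→2: 2={back,v=0,log=p}
step 3 deliver 2→0: —
step 4 deliver 0→3: 3={back,v=0,log=p}
step 5 deliver 3→0: 0={prim,v=0,log=p}
step 6 timeout(3): 3={back,v=1,log=p}
step 7 deliver 3→0: 0={back,v=1,log=p}
step 8 deliver 0→3: —
step 9 deliver 0→2: —
step 10 deliver 2→1: —
step 11 timeout(0): 0={back,v=2,log=p}
step 12 propose(1,'r'): —
step 13 propose(3,'p'): —
step 14 deliver 3→2: 2={back,v=1,log=p}
step 15 deliver 2→3: —
step 16 deliver 3→1: 1={prim,v=1,log=-}
step 17 deliver 1→3: —
step 18 deliver 3→0: —
step 19 deliver 0→3: 3={back,v=2,log=p}

1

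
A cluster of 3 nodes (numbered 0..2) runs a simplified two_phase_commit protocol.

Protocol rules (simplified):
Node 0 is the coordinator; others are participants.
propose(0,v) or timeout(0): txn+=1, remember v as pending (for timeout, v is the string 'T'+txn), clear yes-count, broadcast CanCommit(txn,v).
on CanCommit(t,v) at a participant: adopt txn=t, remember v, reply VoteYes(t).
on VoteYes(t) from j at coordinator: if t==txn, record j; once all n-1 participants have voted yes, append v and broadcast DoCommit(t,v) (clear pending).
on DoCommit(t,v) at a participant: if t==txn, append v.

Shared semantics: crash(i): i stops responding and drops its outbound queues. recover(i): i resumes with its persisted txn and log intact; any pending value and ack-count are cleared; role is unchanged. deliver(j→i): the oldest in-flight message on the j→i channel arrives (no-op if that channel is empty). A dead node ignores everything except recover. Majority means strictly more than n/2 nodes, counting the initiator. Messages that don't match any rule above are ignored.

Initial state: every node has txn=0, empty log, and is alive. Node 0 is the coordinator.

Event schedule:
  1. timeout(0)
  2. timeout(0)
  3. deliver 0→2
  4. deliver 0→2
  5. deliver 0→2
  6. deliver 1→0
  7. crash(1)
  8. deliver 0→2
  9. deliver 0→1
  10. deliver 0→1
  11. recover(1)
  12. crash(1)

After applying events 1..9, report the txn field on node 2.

after 1 — timeout(0): n0:coor/t1/[-]
after 2 — timeout(0): n0:coor/t2/[-]
after 3 — deliver 0→2: n2:part/t1/[-]
after 4 — deliver 0→2: n2:part/t2/[-]
after 5 — deliver 0→2: ·
after 6 — deliver 1→0: ·
after 7 — crash(1): n1:✗part/t0/[-]
after 8 — deliver 0→2: ·
after 9 — deliver 0→1: ·

2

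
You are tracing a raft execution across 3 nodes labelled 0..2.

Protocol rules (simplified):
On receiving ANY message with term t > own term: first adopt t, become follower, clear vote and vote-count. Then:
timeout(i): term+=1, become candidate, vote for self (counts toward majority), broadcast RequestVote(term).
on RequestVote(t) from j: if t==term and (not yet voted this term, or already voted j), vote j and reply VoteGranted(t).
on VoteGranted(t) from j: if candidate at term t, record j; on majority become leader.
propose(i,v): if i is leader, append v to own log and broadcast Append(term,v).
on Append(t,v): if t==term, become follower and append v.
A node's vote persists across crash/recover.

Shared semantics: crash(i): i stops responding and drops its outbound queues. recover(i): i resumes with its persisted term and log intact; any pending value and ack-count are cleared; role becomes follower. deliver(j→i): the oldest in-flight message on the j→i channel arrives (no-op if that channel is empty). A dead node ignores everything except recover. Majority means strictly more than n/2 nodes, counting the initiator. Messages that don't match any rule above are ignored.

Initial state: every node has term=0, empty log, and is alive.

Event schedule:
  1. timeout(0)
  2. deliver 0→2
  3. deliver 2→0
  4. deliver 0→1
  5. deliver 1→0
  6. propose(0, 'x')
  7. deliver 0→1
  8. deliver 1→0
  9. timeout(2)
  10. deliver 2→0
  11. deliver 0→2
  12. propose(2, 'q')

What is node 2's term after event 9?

step 1 timeout(0): 0={cand,t=1,log=-}
step 2 deliver 0→2: 2={foll,t=1,log=-}
step 3 deliver 2→0: 0={lead,t=1,log=-}
step 4 deliver 0→1: 1={foll,t=1,log=-}
step 5 deliver 1→0: —
step 6 propose(0,'x'): 0={lead,t=1,log=x}
step 7 deliver 0→1: 1={foll,t=1,log=x}
step 8 deliver 1→0: —
step 9 timeout(2): 2={cand,t=2,log=-}

2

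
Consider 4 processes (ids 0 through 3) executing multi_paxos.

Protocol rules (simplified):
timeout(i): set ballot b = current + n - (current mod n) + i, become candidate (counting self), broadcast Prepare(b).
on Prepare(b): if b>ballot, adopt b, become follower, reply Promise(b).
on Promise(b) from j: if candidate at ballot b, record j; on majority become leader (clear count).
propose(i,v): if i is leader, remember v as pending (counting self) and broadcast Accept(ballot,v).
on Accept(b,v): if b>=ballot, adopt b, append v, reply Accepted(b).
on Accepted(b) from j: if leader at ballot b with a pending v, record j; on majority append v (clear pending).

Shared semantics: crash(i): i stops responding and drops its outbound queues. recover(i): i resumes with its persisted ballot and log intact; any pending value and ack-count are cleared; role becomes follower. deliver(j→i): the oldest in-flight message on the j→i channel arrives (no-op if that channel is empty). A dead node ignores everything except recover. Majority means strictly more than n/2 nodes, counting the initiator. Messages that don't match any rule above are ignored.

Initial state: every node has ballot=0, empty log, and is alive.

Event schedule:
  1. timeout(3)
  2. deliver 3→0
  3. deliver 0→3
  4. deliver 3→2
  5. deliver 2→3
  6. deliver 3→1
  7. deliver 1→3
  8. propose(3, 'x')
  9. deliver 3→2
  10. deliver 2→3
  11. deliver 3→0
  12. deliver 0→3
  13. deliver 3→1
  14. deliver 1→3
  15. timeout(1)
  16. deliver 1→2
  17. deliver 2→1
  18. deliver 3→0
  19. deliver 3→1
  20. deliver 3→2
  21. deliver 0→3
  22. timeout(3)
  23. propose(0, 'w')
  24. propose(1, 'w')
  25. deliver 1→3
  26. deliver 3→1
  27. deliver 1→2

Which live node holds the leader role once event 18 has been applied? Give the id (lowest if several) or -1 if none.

step 1 timeout(3): 3={cand,b=7,log=-}
step 2 deliver 3→0: 0={foll,b=7,log=-}
step 3 deliver 0→3: —
step 4 deliver 3→2: 2={foll,b=7,log=-}
step 5 deliver 2→3: 3={lead,b=7,log=-}
step 6 deliver 3→1: 1={foll,b=7,log=-}
step 7 deliver 1→3: —
step 8 propose(3,'x'): —
step 9 deliver 3→2: 2={foll,b=7,log=x}
step 10 deliver 2→3: —
step 11 deliver 3→0: 0={foll,b=7,log=x}
step 12 deliver 0→3: 3={lead,b=7,log=x}
step 13 deliver 3→1: 1={foll,b=7,log=x}
step 14 deliver 1→3: —
step 15 timeout(1): 1={cand,b=9,log=x}
step 16 deliver 1→2: 2={foll,b=9,log=x}
step 17 deliver 2→1: —
step 18 deliver 3→0: —

3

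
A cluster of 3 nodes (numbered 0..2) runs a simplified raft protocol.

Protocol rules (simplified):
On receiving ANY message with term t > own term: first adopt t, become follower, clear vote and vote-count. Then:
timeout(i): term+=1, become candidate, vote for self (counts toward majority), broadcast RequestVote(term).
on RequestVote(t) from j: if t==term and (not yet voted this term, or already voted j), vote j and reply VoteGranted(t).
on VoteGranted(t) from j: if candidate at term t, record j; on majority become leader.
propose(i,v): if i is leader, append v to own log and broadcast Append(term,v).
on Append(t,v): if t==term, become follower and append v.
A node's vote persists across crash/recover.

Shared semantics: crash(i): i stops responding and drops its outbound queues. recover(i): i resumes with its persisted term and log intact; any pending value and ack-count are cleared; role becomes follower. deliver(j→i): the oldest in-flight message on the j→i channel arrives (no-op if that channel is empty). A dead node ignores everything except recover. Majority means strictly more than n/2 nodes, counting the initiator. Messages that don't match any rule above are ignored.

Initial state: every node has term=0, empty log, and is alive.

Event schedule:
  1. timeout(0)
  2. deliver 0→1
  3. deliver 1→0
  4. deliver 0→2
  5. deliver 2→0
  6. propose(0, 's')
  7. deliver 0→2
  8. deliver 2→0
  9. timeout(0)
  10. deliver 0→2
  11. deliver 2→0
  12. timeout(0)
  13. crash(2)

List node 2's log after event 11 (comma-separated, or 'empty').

s

after 1 — timeout(0): n0:cand/t1/[-]
after 2 — deliver 0→1: n1:foll/t1/[-]
after 3 — deliver 1→0: n0:lead/t1/[-]
after 4 — deliver 0→2: n2:foll/t1/[-]
after 5 — deliver 2→0: ·
after 6 — propose(0,'s'): n0:lead/t1/[s]
after 7 — deliver 0→2: n2:foll/t1/[s]
after 8 — deliver 2→0: ·
after 9 — timeout(0): n0:cand/t2/[s]
after 10 — deliver 0→2: n2:foll/t2/[s]
after 11 — deliver 2→0: n0:lead/t2/[s]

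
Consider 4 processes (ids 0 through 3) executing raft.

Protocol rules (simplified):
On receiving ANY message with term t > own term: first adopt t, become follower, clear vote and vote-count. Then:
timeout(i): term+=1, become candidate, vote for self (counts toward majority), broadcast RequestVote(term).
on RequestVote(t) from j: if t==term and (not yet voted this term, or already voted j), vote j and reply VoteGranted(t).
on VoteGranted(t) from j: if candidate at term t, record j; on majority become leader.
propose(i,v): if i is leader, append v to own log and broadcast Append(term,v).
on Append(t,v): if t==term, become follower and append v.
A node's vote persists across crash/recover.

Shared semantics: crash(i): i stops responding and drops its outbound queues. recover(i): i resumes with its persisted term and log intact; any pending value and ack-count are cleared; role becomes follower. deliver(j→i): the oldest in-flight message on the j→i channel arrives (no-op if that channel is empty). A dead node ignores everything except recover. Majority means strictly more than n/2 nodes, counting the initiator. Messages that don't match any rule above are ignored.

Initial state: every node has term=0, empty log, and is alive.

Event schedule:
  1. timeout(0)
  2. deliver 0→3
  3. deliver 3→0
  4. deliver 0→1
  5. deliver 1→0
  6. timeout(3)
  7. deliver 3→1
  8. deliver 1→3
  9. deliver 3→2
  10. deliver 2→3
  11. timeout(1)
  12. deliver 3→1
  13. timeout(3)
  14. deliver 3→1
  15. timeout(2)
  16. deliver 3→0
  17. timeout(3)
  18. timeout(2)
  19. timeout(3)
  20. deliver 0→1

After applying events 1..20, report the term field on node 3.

step 1 timeout(0): 0={cand,t=1,log=-}
step 2 deliver 0→3: 3={foll,t=1,log=-}
step 3 deliver 3→0: —
step 4 deliver 0→1: 1={foll,t=1,log=-}
step 5 deliver 1→0: 0={lead,t=1,log=-}
step 6 timeout(3): 3={cand,t=2,log=-}
step 7 deliver 3→1: 1={foll,t=2,log=-}
step 8 deliver 1→3: —
step 9 deliver 3→2: 2={foll,t=2,log=-}
step 10 deliver 2→3: 3={lead,t=2,log=-}
step 11 timeout(1): 1={cand,t=3,log=-}
step 12 deliver 3→1: —
step 13 timeout(3): 3={cand,t=3,log=-}
step 14 deliver 3→1: —
step 15 timeout(2): 2={cand,t=3,log=-}
step 16 deliver 3→0: 0={foll,t=2,log=-}
step 17 timeout(3): 3={cand,t=4,log=-}
step 18 timeout(2): 2={cand,t=4,log=-}
step 19 timeout(3): 3={cand,t=5,log=-}
step 20 deliver 0→1: —

5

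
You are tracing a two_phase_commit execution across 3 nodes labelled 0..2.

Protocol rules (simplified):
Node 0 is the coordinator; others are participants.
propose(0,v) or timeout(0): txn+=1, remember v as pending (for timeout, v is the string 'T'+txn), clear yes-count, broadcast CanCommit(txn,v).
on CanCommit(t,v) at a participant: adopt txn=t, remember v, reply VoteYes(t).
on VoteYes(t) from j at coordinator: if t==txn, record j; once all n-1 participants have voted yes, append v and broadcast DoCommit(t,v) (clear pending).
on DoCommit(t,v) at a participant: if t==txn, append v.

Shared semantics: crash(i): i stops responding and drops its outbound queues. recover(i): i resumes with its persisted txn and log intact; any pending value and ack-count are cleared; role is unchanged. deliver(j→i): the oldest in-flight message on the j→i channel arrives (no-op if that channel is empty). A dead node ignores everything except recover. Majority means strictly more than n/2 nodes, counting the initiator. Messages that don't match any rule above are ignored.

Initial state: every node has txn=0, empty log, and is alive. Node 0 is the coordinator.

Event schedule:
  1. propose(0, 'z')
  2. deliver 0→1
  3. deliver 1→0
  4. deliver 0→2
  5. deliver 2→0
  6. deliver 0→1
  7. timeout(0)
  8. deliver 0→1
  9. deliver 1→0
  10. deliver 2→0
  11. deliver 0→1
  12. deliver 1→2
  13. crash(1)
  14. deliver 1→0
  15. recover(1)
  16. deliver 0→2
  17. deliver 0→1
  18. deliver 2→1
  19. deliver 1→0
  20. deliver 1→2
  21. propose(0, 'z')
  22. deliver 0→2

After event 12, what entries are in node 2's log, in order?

empty

after 1 — propose(0,'z'): n0:coor/t1/[-]
after 2 — deliver 0→1: n1:part/t1/[-]
after 3 — deliver 1→0: ·
after 4 — deliver 0→2: n2:part/t1/[-]
after 5 — deliver 2→0: n0:coor/t1/[z]
after 6 — deliver 0→1: n1:part/t1/[z]
after 7 — timeout(0): n0:coor/t2/[z]
after 8 — deliver 0→1: n1:part/t2/[z]
after 9 — deliver 1→0: ·
after 10 — deliver 2→0: ·
after 11 — deliver 0→1: ·
after 12 — deliver 1→2: ·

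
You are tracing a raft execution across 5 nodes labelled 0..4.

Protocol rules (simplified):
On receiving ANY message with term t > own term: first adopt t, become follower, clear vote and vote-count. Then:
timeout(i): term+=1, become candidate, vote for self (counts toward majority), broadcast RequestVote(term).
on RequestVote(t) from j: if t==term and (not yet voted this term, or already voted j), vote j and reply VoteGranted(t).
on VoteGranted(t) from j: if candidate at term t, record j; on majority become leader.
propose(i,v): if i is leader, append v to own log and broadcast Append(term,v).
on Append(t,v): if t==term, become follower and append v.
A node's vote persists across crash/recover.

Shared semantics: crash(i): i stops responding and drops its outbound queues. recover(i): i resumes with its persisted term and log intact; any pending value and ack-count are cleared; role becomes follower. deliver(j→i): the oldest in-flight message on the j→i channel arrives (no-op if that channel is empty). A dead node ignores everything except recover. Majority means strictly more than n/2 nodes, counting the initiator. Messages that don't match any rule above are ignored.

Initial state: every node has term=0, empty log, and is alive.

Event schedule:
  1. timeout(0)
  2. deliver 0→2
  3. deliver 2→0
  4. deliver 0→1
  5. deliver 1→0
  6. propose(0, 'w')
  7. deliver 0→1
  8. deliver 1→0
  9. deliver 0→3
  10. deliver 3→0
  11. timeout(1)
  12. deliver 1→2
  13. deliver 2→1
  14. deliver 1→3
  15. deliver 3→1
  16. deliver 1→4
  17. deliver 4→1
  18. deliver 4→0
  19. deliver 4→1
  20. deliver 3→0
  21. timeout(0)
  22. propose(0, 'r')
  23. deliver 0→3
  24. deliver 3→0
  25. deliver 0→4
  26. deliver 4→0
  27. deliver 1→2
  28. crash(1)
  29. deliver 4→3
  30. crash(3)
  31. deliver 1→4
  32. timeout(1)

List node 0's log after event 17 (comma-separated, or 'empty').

w

e1 timeout(0): 0[cand,t=1,-]
e2 deliver 0→2: 2[foll,t=1,-]
e3 deliver 2→0: ·
e4 deliver 0→1: 1[foll,t=1,-]
e5 deliver 1→0: 0[lead,t=1,-]
e6 propose(0,'w'): 0[lead,t=1,w]
e7 deliver 0→1: 1[foll,t=1,w]
e8 deliver 1→0: ·
e9 deliver 0→3: 3[foll,t=1,-]
e10 deliver 3→0: ·
e11 timeout(1): 1[cand,t=2,w]
e12 deliver 1→2: 2[foll,t=2,-]
e13 deliver 2→1: ·
e14 deliver 1→3: 3[foll,t=2,-]
e15 deliver 3→1: 1[lead,t=2,w]
e16 deliver 1→4: 4[foll,t=2,-]
e17 deliver 4→1: ·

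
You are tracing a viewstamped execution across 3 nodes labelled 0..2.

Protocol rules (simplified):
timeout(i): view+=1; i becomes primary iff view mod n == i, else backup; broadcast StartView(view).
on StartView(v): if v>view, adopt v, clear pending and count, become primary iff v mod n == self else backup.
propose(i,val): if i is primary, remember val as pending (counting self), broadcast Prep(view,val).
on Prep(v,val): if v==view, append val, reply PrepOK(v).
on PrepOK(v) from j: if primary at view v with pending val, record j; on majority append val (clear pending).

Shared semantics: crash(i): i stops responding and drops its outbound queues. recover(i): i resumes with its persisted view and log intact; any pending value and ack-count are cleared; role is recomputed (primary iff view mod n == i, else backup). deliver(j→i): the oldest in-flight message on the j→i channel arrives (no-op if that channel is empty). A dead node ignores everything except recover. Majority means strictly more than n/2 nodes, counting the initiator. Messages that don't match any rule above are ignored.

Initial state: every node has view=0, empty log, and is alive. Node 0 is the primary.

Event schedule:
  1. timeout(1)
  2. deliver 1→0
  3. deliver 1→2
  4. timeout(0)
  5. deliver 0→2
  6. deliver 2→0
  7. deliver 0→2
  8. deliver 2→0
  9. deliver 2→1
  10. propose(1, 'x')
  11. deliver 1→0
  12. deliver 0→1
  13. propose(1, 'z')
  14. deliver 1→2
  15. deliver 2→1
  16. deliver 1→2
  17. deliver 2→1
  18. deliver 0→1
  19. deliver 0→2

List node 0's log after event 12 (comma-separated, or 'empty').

empty

[1] timeout(1) → N1(prim v1 [-])
[2] deliver 1→0 → N0(back v1 [-])
[3] deliver 1→2 → N2(back v1 [-])
[4] timeout(0) → N0(back v2 [-])
[5] deliver 0→2 → N2(prim v2 [-])
[6] deliver 2→0 → ∅
[7] deliver 0→2 → ∅
[8] deliver 2→0 → ∅
[9] deliver 2→1 → ∅
[10] propose(1,'x') → ∅
[11] deliver 1→0 → ∅
[12] deliver 0→1 → N1(back v2 [-])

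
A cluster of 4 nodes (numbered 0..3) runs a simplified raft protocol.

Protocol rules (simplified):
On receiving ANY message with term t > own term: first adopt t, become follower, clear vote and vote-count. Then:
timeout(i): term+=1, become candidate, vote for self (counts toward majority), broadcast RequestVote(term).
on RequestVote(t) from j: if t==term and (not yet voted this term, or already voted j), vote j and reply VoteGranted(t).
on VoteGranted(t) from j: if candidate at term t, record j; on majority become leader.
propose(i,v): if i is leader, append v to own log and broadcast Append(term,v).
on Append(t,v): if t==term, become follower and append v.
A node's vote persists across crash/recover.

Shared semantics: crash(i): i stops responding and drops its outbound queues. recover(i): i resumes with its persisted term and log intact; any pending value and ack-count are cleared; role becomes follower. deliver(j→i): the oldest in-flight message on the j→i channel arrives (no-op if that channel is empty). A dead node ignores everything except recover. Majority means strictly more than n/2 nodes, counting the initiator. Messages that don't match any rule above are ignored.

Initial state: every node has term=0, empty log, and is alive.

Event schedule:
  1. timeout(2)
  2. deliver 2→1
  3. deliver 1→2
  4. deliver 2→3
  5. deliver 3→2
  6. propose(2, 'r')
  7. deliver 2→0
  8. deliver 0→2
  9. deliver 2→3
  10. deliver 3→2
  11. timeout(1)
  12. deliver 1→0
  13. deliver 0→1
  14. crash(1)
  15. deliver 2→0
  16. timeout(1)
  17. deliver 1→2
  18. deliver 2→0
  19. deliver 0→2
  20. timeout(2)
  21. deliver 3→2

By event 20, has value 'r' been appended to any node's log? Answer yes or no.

e1 timeout(2): 2[cand,t=1,-]
e2 deliver 2→1: 1[foll,t=1,-]
e3 deliver 1→2: ·
e4 deliver 2→3: 3[foll,t=1,-]
e5 deliver 3→2: 2[lead,t=1,-]
e6 propose(2,'r'): 2[lead,t=1,r]
e7 deliver 2→0: 0[foll,t=1,-]
e8 deliver 0→2: ·
e9 deliver 2→3: 3[foll,t=1,r]
e10 deliver 3→2: ·
e11 timeout(1): 1[cand,t=2,-]
e12 deliver 1→0: 0[foll,t=2,-]
e13 deliver 0→1: ·
e14 crash(1): 1[✗cand,t=2,-]
e15 deliver 2→0: ·
e16 timeout(1): ·
e17 deliver 1→2: ·
e18 deliver 2→0: ·
e19 deliver 0→2: ·
e20 timeout(2): 2[cand,t=2,r]

yes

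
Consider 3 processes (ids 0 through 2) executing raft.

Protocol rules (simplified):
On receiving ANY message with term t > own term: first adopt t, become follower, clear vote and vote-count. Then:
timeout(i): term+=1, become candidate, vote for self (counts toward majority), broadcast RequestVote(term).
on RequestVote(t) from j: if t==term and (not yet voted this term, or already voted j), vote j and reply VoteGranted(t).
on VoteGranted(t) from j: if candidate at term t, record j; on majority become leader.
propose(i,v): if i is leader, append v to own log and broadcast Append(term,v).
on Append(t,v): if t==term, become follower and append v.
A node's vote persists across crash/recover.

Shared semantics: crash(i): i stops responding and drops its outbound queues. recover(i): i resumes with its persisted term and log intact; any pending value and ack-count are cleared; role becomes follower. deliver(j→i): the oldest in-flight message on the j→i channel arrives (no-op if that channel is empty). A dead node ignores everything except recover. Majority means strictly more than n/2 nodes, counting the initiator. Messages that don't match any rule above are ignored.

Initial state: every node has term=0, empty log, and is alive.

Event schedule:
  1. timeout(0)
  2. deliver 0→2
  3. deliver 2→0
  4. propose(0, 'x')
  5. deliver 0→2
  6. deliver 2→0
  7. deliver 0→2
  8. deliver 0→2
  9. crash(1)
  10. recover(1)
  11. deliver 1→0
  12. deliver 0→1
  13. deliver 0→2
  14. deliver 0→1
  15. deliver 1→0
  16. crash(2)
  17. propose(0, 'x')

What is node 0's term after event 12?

step 1 timeout(0): 0={cand,t=1,log=-}
step 2 deliver 0→2: 2={foll,t=1,log=-}
step 3 deliver 2→0: 0={lead,t=1,log=-}
step 4 propose(0,'x'): 0={lead,t=1,log=x}
step 5 deliver 0→2: 2={foll,t=1,log=x}
step 6 deliver 2→0: —
step 7 deliver 0→2: —
step 8 deliver 0→2: —
step 9 crash(1): 1={✗foll,t=0,log=-}
step 10 recover(1): 1={foll,t=0,log=-}
step 11 deliver 1→0: —
step 12 deliver 0→1: 1={foll,t=1,log=-}

1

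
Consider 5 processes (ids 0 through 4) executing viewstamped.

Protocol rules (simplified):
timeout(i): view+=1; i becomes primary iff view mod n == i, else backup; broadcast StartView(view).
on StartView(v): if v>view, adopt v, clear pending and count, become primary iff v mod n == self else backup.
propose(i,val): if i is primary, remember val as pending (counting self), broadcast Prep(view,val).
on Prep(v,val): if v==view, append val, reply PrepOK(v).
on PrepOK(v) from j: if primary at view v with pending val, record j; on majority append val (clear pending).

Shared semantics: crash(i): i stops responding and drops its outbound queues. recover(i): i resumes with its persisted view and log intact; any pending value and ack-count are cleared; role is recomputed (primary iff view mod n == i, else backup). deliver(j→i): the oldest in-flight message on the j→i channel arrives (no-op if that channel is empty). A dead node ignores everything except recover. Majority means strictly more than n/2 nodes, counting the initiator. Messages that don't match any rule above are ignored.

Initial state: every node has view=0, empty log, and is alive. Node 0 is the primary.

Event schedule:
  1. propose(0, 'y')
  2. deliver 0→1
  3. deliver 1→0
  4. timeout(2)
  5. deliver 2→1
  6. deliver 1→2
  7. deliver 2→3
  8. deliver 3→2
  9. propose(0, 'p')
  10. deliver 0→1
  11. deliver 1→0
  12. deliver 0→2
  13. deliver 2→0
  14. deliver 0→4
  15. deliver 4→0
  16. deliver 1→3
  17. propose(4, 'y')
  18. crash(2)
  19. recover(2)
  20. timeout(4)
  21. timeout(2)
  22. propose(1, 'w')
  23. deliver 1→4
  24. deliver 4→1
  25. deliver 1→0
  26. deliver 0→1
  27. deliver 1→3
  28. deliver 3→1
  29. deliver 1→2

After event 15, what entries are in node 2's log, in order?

[1] propose(0,'y') → ∅
[2] deliver 0→1 → N1(back v0 [y])
[3] deliver 1→0 → ∅
[4] timeout(2) → N2(back v1 [-])
[5] deliver 2→1 → N1(prim v1 [y])
[6] deliver 1→2 → ∅
[7] deliver 2→3 → N3(back v1 [-])
[8] deliver 3→2 → ∅
[9] propose(0,'p') → ∅
[10] deliver 0→1 → ∅
[11] deliver 1→0 → ∅
[12] deliver 0→2 → ∅
[13] deliver 2→0 → N0(back v1 [-])
[14] deliver 0→4 → N4(back v0 [y])
[15] deliver 4→0 → ∅

empty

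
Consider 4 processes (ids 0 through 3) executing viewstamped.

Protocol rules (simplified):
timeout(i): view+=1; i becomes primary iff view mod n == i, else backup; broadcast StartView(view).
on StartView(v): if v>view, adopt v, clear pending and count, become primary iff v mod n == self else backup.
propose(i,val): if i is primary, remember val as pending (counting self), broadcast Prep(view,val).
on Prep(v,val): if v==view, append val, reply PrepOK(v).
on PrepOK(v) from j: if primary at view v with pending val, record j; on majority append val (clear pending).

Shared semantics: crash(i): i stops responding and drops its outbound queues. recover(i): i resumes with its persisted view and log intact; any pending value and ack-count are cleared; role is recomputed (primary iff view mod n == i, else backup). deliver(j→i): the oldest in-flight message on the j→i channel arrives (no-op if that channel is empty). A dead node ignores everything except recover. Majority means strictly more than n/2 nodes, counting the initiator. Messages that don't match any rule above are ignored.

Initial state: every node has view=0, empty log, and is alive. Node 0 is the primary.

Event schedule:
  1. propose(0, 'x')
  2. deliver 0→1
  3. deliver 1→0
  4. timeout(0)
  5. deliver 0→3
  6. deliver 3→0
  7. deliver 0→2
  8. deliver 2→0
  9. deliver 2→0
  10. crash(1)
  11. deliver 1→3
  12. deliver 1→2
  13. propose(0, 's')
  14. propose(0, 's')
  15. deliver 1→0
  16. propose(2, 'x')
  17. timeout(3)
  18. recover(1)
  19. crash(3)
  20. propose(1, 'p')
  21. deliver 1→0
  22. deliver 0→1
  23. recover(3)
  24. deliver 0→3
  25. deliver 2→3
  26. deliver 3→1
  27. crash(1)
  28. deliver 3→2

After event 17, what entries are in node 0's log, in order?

empty

[1] propose(0,'x') → ∅
[2] deliver 0→1 → N1(back v0 [x])
[3] deliver 1→0 → ∅
[4] timeout(0) → N0(back v1 [-])
[5] deliver 0→3 → N3(back v0 [x])
[6] deliver 3→0 → ∅
[7] deliver 0→2 → N2(back v0 [x])
[8] deliver 2→0 → ∅
[9] deliver 2→0 → ∅
[10] crash(1) → N1(✗back v0 [x])
[11] deliver 1→3 → ∅
[12] deliver 1→2 → ∅
[13] propose(0,'s') → ∅
[14] propose(0,'s') → ∅
[15] deliver 1→0 → ∅
[16] propose(2,'x') → ∅
[17] timeout(3) → N3(back v1 [x])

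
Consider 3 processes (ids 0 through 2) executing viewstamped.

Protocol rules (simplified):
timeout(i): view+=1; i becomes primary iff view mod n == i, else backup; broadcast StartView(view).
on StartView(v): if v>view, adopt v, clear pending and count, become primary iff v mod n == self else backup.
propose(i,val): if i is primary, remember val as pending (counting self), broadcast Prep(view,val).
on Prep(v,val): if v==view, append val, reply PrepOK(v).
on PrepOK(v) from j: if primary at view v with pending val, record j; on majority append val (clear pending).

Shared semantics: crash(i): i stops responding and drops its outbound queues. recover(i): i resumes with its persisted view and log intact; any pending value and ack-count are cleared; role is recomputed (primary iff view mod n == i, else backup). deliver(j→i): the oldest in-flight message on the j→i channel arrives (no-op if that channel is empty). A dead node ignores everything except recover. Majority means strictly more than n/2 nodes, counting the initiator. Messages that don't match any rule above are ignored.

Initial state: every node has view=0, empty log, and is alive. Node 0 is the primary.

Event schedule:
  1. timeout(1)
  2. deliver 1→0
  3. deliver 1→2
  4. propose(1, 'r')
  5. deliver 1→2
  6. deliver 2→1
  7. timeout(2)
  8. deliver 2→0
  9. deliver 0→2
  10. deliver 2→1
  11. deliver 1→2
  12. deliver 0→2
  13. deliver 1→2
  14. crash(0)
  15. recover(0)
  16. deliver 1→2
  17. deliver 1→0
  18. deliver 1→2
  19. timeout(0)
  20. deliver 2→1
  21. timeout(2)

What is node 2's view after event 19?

2

e1 timeout(1): 1[prim,v=1,-]
e2 deliver 1→0: 0[back,v=1,-]
e3 deliver 1→2: 2[back,v=1,-]
e4 propose(1,'r'): ·
e5 deliver 1→2: 2[back,v=1,r]
e6 deliver 2→1: 1[prim,v=1,r]
e7 timeout(2): 2[prim,v=2,r]
e8 deliver 2→0: 0[back,v=2,-]
e9 deliver 0→2: ·
e10 deliver 2→1: 1[back,v=2,r]
e11 deliver 1→2: ·
e12 deliver 0→2: ·
e13 deliver 1→2: ·
e14 crash(0): 0[✗back,v=2,-]
e15 recover(0): 0[back,v=2,-]
e16 deliver 1→2: ·
e17 deliver 1→0: ·
e18 deliver 1→2: ·
e19 timeout(0): 0[prim,v=3,-]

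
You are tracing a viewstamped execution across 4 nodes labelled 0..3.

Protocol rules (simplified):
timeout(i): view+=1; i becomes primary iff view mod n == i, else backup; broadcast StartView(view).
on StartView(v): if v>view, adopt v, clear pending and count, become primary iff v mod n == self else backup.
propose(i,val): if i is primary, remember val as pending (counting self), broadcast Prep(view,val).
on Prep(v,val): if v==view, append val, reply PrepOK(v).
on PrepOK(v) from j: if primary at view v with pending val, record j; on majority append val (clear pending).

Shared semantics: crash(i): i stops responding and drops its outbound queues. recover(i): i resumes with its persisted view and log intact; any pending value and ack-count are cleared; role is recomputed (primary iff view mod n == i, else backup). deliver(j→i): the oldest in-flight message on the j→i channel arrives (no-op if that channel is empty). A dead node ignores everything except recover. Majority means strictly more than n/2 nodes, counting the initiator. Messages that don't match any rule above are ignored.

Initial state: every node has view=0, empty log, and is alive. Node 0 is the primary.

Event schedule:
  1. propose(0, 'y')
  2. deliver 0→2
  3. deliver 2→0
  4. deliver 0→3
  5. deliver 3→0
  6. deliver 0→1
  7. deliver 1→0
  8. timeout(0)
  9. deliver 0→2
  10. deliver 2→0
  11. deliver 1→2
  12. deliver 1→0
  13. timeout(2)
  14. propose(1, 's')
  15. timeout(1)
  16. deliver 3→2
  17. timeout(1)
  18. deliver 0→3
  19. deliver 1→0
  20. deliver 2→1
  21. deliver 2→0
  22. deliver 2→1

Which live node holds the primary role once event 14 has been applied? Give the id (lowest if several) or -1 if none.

2

step 1 propose(0,'y'): —
step 2 deliver 0→2: 2={back,v=0,log=y}
step 3 deliver 2→0: —
step 4 deliver 0→3: 3={back,v=0,log=y}
step 5 deliver 3→0: 0={prim,v=0,log=y}
step 6 deliver 0→1: 1={back,v=0,log=y}
step 7 deliver 1→0: —
step 8 timeout(0): 0={back,v=1,log=y}
step 9 deliver 0→2: 2={back,v=1,log=y}
step 10 deliver 2→0: —
step 11 deliver 1→2: —
step 12 deliver 1→0: —
step 13 timeout(2): 2={prim,v=2,log=y}
step 14 propose(1,'s'): —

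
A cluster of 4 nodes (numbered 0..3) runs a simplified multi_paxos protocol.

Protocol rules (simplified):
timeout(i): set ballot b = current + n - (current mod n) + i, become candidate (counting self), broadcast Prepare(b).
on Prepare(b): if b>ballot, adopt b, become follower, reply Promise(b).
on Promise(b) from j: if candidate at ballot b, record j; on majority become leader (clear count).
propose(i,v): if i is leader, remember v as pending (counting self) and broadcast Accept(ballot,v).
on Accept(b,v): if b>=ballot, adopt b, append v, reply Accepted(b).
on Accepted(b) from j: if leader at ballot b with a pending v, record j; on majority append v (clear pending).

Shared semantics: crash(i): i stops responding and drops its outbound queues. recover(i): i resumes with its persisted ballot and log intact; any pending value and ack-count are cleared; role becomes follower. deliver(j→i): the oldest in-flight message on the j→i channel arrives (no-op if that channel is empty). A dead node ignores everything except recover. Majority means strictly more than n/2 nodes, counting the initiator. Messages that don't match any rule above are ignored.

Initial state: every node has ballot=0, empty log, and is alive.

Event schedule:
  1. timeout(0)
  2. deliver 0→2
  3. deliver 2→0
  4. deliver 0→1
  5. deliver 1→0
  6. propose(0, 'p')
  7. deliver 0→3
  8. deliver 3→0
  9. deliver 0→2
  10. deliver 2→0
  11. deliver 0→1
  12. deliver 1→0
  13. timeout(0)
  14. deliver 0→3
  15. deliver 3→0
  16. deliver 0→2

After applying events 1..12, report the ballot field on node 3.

1. timeout(0):  <0:cand b4 ->
2. deliver 0→2:  <2:foll b4 ->
3. deliver 2→0:  nop
4. deliver 0→1:  <1:foll b4 ->
5. deliver 1→0:  <0:lead b4 ->
6. propose(0,'p'):  nop
7. deliver 0→3:  <3:foll b4 ->
8. deliver 3→0:  nop
9. deliver 0→2:  <2:foll b4 p>
10. deliver 2→0:  nop
11. deliver 0→1:  <1:foll b4 p>
12. deliver 1→0:  <0:lead b4 p>

4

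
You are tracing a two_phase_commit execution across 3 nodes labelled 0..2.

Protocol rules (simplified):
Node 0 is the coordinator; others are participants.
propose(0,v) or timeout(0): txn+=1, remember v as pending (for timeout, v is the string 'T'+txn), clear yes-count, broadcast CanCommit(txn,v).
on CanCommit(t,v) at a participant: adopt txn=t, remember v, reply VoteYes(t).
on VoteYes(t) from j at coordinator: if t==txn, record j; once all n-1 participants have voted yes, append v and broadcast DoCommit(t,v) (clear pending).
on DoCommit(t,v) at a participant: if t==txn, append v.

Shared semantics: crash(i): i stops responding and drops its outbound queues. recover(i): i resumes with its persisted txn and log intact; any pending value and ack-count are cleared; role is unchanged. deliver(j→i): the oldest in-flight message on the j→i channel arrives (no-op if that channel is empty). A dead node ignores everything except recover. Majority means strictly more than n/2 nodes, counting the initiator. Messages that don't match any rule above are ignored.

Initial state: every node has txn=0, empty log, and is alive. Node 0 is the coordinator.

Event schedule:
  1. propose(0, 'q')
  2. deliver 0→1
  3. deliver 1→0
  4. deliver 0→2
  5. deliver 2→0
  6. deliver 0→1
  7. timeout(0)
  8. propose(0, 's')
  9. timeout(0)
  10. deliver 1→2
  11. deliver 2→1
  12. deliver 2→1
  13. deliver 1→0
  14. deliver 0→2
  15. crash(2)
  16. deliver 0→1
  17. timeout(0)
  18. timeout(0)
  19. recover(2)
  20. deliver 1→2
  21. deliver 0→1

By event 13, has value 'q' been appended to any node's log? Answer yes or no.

yes

1. propose(0,'q'):  <0:coor t1 ->
2. deliver 0→1:  <1:part t1 ->
3. deliver 1→0:  nop
4. deliver 0→2:  <2:part t1 ->
5. deliver 2→0:  <0:coor t1 q>
6. deliver 0→1:  <1:part t1 q>
7. timeout(0):  <0:coor t2 q>
8. propose(0,'s'):  <0:coor t3 q>
9. timeout(0):  <0:coor t4 q>
10. deliver 1→2:  nop
11. deliver 2→1:  nop
12. deliver 2→1:  nop
13. deliver 1→0:  nop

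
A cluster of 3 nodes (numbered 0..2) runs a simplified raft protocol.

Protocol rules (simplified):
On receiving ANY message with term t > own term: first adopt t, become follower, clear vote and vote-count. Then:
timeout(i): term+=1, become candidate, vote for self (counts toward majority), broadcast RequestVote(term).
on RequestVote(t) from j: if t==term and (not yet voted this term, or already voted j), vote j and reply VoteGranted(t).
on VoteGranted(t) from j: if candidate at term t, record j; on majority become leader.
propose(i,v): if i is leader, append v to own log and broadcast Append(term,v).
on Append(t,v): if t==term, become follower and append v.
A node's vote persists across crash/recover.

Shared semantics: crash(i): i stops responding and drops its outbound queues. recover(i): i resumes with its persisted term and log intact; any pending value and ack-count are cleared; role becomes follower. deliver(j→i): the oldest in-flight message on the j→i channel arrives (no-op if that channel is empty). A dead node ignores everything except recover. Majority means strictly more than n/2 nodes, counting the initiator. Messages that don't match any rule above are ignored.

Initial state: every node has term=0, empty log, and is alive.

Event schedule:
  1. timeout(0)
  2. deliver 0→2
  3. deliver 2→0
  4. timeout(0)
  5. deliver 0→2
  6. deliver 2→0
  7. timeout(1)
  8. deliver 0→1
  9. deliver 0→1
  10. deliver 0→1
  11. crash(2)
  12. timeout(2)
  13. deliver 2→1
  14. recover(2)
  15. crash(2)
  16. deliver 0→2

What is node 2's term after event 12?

2

1. timeout(0):  <0:cand t1 ->
2. deliver 0→2:  <2:foll t1 ->
3. deliver 2→0:  <0:lead t1 ->
4. timeout(0):  <0:cand t2 ->
5. deliver 0→2:  <2:foll t2 ->
6. deliver 2→0:  <0:lead t2 ->
7. timeout(1):  <1:cand t1 ->
8. deliver 0→1:  nop
9. deliver 0→1:  <1:foll t2 ->
10. deliver 0→1:  nop
11. crash(2):  <2:✗foll t2 ->
12. timeout(2):  nop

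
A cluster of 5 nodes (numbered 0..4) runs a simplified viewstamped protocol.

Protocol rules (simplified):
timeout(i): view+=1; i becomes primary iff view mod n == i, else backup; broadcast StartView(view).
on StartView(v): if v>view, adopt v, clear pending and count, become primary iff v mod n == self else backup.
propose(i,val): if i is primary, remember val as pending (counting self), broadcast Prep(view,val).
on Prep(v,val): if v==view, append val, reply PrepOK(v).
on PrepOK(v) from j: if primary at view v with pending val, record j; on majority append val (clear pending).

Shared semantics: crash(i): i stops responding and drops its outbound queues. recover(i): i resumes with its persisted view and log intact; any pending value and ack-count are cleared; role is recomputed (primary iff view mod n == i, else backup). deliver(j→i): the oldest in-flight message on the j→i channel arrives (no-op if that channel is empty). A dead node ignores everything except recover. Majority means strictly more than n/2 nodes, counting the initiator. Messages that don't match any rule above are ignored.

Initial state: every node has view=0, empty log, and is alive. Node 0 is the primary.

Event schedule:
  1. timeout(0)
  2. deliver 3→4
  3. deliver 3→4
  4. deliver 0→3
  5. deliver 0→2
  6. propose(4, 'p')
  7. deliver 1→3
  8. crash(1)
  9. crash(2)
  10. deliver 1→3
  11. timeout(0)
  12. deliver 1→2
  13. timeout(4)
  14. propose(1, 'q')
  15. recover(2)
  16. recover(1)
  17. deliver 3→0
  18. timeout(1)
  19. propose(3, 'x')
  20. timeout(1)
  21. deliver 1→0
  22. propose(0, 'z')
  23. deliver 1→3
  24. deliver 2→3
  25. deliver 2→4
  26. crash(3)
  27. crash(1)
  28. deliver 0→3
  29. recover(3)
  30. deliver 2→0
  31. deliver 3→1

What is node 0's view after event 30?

2

1. timeout(0):  <0:back v1 ->
2. deliver 3→4:  nop
3. deliver 3→4:  nop
4. deliver 0→3:  <3:back v1 ->
5. deliver 0→2:  <2:back v1 ->
6. propose(4,'p'):  nop
7. deliver 1→3:  nop
8. crash(1):  <1:✗back v0 ->
9. crash(2):  <2:✗back v1 ->
10. deliver 1→3:  nop
11. timeout(0):  <0:back v2 ->
12. deliver 1→2:  nop
13. timeout(4):  <4:back v1 ->
14. propose(1,'q'):  nop
15. recover(2):  <2:back v1 ->
16. recover(1):  <1:back v0 ->
17. deliver 3→0:  nop
18. timeout(1):  <1:prim v1 ->
19. propose(3,'x'):  nop
20. timeout(1):  <1:back v2 ->
21. deliver 1→0:  nop
22. propose(0,'z'):  nop
23. deliver 1→3:  nop
24. deliver 2→3:  nop
25. deliver 2→4:  nop
26. crash(3):  <3:✗back v1 ->
27. crash(1):  <1:✗back v2 ->
28. deliver 0→3:  nop
29. recover(3):  <3:back v1 ->
30. deliver 2→0:  nop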